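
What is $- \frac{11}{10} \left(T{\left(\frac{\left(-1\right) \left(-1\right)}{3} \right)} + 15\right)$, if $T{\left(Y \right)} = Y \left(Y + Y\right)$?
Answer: $- \frac{1507}{90} \approx -16.744$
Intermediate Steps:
$T{\left(Y \right)} = 2 Y^{2}$ ($T{\left(Y \right)} = Y 2 Y = 2 Y^{2}$)
$- \frac{11}{10} \left(T{\left(\frac{\left(-1\right) \left(-1\right)}{3} \right)} + 15\right) = - \frac{11}{10} \left(2 \left(\frac{\left(-1\right) \left(-1\right)}{3}\right)^{2} + 15\right) = \left(-11\right) \frac{1}{10} \left(2 \left(1 \cdot \frac{1}{3}\right)^{2} + 15\right) = - \frac{11 \left(\frac{2}{9} + 15\right)}{10} = \left(- \frac{11}{10}\right) \frac{137}{9} = - \frac{1507}{90}$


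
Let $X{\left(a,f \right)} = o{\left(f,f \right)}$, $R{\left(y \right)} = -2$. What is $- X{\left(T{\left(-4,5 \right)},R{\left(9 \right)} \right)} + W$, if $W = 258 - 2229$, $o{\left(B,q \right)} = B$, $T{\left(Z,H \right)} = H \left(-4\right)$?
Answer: $-1969$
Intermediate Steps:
$T{\left(Z,H \right)} = - 4 H$
$X{\left(a,f \right)} = f$
$W = -1971$
$- X{\left(T{\left(-4,5 \right)},R{\left(9 \right)} \right)} + W = \left(-1\right) \left(-2\right) - 1971 = 2 - 1971 = -1969$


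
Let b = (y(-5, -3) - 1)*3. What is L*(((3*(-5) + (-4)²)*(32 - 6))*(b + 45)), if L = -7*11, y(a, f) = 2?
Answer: -96096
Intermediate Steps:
b = 3 (b = (2 - 1)*3 = 1*3 = 3)
L = -77
L*(((3*(-5) + (-4)²)*(32 - 6))*(b + 45)) = -77*(3*(-5) + (-4)²)*(32 - 6)*(3 + 45) = -77*(-15 + 16)*26*48 = -77*1*26*48 = -2002*48 = -77*1248 = -96096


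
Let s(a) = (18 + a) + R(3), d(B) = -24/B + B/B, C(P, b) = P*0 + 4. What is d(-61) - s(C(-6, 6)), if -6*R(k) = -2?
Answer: -3832/183 ≈ -20.940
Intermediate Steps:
R(k) = ⅓ (R(k) = -⅙*(-2) = ⅓)
C(P, b) = 4 (C(P, b) = 0 + 4 = 4)
d(B) = 1 - 24/B (d(B) = -24/B + 1 = 1 - 24/B)
s(a) = 55/3 + a (s(a) = (18 + a) + ⅓ = 55/3 + a)
d(-61) - s(C(-6, 6)) = (-24 - 61)/(-61) - (55/3 + 4) = -1/61*(-85) - 1*67/3 = 85/61 - 67/3 = -3832/183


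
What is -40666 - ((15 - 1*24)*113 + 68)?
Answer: -39717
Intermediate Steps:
-40666 - ((15 - 1*24)*113 + 68) = -40666 - ((15 - 24)*113 + 68) = -40666 - (-9*113 + 68) = -40666 - (-1017 + 68) = -40666 - 1*(-949) = -40666 + 949 = -39717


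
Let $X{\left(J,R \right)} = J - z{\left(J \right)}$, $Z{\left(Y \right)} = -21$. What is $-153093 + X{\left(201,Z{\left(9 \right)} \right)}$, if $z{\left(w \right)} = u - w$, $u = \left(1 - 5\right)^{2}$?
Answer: $-152707$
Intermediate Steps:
$u = 16$ ($u = \left(-4\right)^{2} = 16$)
$z{\left(w \right)} = 16 - w$
$X{\left(J,R \right)} = -16 + 2 J$ ($X{\left(J,R \right)} = J - \left(16 - J\right) = J + \left(-16 + J\right) = -16 + 2 J$)
$-153093 + X{\left(201,Z{\left(9 \right)} \right)} = -153093 + \left(-16 + 2 \cdot 201\right) = -153093 + \left(-16 + 402\right) = -153093 + 386 = -152707$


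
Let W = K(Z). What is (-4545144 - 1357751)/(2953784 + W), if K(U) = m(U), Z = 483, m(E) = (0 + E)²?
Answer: -5902895/3187073 ≈ -1.8521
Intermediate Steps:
m(E) = E²
K(U) = U²
W = 233289 (W = 483² = 233289)
(-4545144 - 1357751)/(2953784 + W) = (-4545144 - 1357751)/(2953784 + 233289) = -5902895/3187073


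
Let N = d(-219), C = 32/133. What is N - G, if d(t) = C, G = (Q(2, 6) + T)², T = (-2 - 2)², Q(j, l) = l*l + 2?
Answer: -387796/133 ≈ -2915.8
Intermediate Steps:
Q(j, l) = 2 + l² (Q(j, l) = l² + 2 = 2 + l²)
T = 16 (T = (-4)² = 16)
C = 32/133 (C = 32*(1/133) = 32/133 ≈ 0.24060)
G = 2916 (G = ((2 + 6²) + 16)² = ((2 + 36) + 16)² = (38 + 16)² = 54² = 2916)
d(t) = 32/133
N = 32/133 ≈ 0.24060
N - G = 32/133 - 1*2916 = 32/133 - 2916 = -387796/133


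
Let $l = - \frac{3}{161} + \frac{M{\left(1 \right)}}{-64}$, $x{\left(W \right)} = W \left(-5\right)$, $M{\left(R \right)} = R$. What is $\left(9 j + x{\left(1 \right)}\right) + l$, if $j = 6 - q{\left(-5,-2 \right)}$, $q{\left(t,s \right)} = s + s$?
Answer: $\frac{875487}{10304} \approx 84.966$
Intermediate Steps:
$q{\left(t,s \right)} = 2 s$
$j = 10$ ($j = 6 - 2 \left(-2\right) = 6 - -4 = 6 + 4 = 10$)
$x{\left(W \right)} = - 5 W$
$l = - \frac{353}{10304}$ ($l = - \frac{3}{161} + 1 \frac{1}{-64} = \left(-3\right) \frac{1}{161} + 1 \left(- \frac{1}{64}\right) = - \frac{3}{161} - \frac{1}{64} = - \frac{353}{10304} \approx -0.034259$)
$\left(9 j + x{\left(1 \right)}\right) + l = \left(9 \cdot 10 - 5\right) - \frac{353}{10304} = \left(90 - 5\right) - \frac{353}{10304} = 85 - \frac{353}{10304} = \frac{875487}{10304}$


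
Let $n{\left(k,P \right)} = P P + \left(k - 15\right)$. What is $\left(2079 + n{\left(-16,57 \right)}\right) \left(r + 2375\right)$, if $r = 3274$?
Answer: $29922753$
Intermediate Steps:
$n{\left(k,P \right)} = -15 + k + P^{2}$ ($n{\left(k,P \right)} = P^{2} + \left(k - 15\right) = P^{2} + \left(-15 + k\right) = -15 + k + P^{2}$)
$\left(2079 + n{\left(-16,57 \right)}\right) \left(r + 2375\right) = \left(2079 - \left(31 - 3249\right)\right) \left(3274 + 2375\right) = \left(2079 - -3218\right) 5649 = \left(2079 + 3218\right) 5649 = 5297 \cdot 5649 = 29922753$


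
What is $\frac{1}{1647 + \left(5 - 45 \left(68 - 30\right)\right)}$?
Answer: $- \frac{1}{58} \approx -0.017241$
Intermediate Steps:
$\frac{1}{1647 + \left(5 - 45 \left(68 - 30\right)\right)} = \frac{1}{1647 + \left(5 - 1710\right)} = \frac{1}{1647 - 1705} = \frac{1}{-58} = - \frac{1}{58}$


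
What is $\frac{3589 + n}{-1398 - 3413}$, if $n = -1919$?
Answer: $- \frac{1670}{4811} \approx -0.34712$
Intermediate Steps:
$\frac{3589 + n}{-1398 - 3413} = \frac{3589 - 1919}{-1398 - 3413} = \frac{1670}{-4811} = 1670 \left(- \frac{1}{4811}\right) = - \frac{1670}{4811}$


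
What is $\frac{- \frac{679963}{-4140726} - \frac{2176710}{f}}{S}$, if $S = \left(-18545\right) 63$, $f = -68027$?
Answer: $- \frac{9059415534461}{329097966950282670} \approx -2.7528 \cdot 10^{-5}$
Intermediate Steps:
$S = -1168335$
$\frac{- \frac{679963}{-4140726} - \frac{2176710}{f}}{S} = \frac{- \frac{679963}{-4140726} - \frac{2176710}{-68027}}{-1168335} = \left(\left(-679963\right) \left(- \frac{1}{4140726}\right) - - \frac{2176710}{68027}\right) \left(- \frac{1}{1168335}\right) = \left(\frac{679963}{4140726} + \frac{2176710}{68027}\right) \left(- \frac{1}{1168335}\right) = \frac{9059415534461}{281681167602} \left(- \frac{1}{1168335}\right) = - \frac{9059415534461}{329097966950282670}$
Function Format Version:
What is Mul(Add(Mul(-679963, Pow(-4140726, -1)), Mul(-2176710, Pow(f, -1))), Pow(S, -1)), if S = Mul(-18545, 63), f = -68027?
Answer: Rational(-9059415534461, 329097966950282670) ≈ -2.7528e-5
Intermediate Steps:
S = -1168335
Mul(Add(Mul(-679963, Pow(-4140726, -1)), Mul(-2176710, Pow(f, -1))), Pow(S, -1)) = Mul(Add(Mul(-679963, Pow(-4140726, -1)), Mul(-2176710, Pow(-68027, -1))), Pow(-1168335, -1)) = Mul(Add(Mul(-679963, Rational(-1, 4140726)), Mul(-2176710, Rational(-1, 68027))), Rational(-1, 1168335)) = Mul(Add(Rational(679963, 4140726), Rational(2176710, 68027)), Rational(-1, 1168335)) = Mul(Rational(9059415534461, 281681167602), Rational(-1, 1168335)) = Rational(-9059415534461, 329097966950282670)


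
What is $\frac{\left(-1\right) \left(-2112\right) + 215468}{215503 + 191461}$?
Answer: $\frac{54395}{101741} \approx 0.53464$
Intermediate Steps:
$\frac{\left(-1\right) \left(-2112\right) + 215468}{215503 + 191461} = \frac{2112 + 215468}{406964} = 217580 \cdot \frac{1}{406964} = \frac{54395}{101741}$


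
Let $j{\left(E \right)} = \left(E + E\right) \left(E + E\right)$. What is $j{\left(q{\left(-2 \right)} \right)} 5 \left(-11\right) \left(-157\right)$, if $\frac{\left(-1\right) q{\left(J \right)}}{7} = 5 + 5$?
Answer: $169246000$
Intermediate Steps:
$q{\left(J \right)} = -70$ ($q{\left(J \right)} = - 7 \left(5 + 5\right) = \left(-7\right) 10 = -70$)
$j{\left(E \right)} = 4 E^{2}$ ($j{\left(E \right)} = 2 E 2 E = 4 E^{2}$)
$j{\left(q{\left(-2 \right)} \right)} 5 \left(-11\right) \left(-157\right) = 4 \left(-70\right)^{2} \cdot 5 \left(-11\right) \left(-157\right) = 4 \cdot 4900 \left(-55\right) \left(-157\right) = 19600 \left(-55\right) \left(-157\right) = \left(-1078000\right) \left(-157\right) = 169246000$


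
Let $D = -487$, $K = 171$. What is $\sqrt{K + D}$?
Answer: $2 i \sqrt{79} \approx 17.776 i$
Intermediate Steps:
$\sqrt{K + D} = \sqrt{171 - 487} = \sqrt{-316} = 2 i \sqrt{79}$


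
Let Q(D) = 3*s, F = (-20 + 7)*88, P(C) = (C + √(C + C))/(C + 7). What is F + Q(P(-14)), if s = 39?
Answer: -1027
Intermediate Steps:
P(C) = (C + √2*√C)/(7 + C) (P(C) = (C + √(2*C))/(7 + C) = (C + √2*√C)/(7 + C))
F = -1144 (F = -13*88 = -1144)
Q(D) = 117 (Q(D) = 3*39 = 117)
F + Q(P(-14)) = -1144 + 117 = -1027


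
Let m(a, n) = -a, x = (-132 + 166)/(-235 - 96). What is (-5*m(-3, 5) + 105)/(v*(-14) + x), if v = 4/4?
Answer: -4965/778 ≈ -6.3817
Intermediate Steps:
v = 1 (v = 4*(1/4) = 1)
x = -34/331 (x = 34/(-331) = 34*(-1/331) = -34/331 ≈ -0.10272)
(-5*m(-3, 5) + 105)/(v*(-14) + x) = (-(-5)*(-3) + 105)/(1*(-14) - 34/331) = (-5*3 + 105)/(-14 - 34/331) = (-15 + 105)/(-4668/331) = 90*(-331/4668) = -4965/778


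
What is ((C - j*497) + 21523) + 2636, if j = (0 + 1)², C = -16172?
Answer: 7490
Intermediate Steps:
j = 1 (j = 1² = 1)
((C - j*497) + 21523) + 2636 = ((-16172 - 497) + 21523) + 2636 = (-16669 + 21523) + 2636 = 4854 + 2636 = 7490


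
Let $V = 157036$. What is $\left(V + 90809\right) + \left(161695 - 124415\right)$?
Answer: $285125$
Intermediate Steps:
$\left(V + 90809\right) + \left(161695 - 124415\right) = \left(157036 + 90809\right) + \left(161695 - 124415\right) = 247845 + \left(161695 - 124415\right) = 247845 + 37280 = 285125$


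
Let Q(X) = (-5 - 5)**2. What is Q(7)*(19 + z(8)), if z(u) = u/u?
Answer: 2000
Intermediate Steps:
z(u) = 1
Q(X) = 100 (Q(X) = (-10)**2 = 100)
Q(7)*(19 + z(8)) = 100*(19 + 1) = 100*20 = 2000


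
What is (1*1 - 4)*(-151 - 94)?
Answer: 735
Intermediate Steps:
(1*1 - 4)*(-151 - 94) = (1 - 4)*(-245) = -3*(-245) = 735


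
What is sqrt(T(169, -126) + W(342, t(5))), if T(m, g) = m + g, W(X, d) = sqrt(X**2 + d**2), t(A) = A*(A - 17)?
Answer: sqrt(43 + 6*sqrt(3349)) ≈ 19.754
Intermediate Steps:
t(A) = A*(-17 + A)
T(m, g) = g + m
sqrt(T(169, -126) + W(342, t(5))) = sqrt((-126 + 169) + sqrt(342**2 + (5*(-17 + 5))**2)) = sqrt(43 + sqrt(116964 + (5*(-12))**2)) = sqrt(43 + sqrt(116964 + (-60)**2)) = sqrt(43 + sqrt(116964 + 3600)) = sqrt(43 + sqrt(120564)) = sqrt(43 + 6*sqrt(3349))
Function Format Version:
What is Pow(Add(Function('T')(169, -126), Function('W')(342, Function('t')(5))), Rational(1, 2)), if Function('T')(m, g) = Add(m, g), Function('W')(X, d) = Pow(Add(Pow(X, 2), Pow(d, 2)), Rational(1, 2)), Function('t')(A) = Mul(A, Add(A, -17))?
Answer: Pow(Add(43, Mul(6, Pow(3349, Rational(1, 2)))), Rational(1, 2)) ≈ 19.754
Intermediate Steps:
Function('t')(A) = Mul(A, Add(-17, A))
Function('T')(m, g) = Add(g, m)
Pow(Add(Function('T')(169, -126), Function('W')(342, Function('t')(5))), Rational(1, 2)) = Pow(Add(Add(-126, 169), Pow(Add(Pow(342, 2), Pow(Mul(5, Add(-17, 5)), 2)), Rational(1, 2))), Rational(1, 2)) = Pow(Add(43, Pow(Add(116964, Pow(Mul(5, -12), 2)), Rational(1, 2))), Rational(1, 2)) = Pow(Add(43, Pow(Add(116964, Pow(-60, 2)), Rational(1, 2))), Rational(1, 2)) = Pow(Add(43, Pow(Add(116964, 3600), Rational(1, 2))), Rational(1, 2)) = Pow(Add(43, Pow(120564, Rational(1, 2))), Rational(1, 2)) = Pow(Add(43, Mul(6, Pow(3349, Rational(1, 2)))), Rational(1, 2))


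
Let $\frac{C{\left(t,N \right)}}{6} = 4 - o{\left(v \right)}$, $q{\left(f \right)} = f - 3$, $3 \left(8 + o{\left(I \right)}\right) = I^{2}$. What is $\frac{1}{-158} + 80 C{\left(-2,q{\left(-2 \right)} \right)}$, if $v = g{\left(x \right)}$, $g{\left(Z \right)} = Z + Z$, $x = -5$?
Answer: $- \frac{1617921}{158} \approx -10240.0$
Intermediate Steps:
$g{\left(Z \right)} = 2 Z$
$v = -10$ ($v = 2 \left(-5\right) = -10$)
$o{\left(I \right)} = -8 + \frac{I^{2}}{3}$
$q{\left(f \right)} = -3 + f$ ($q{\left(f \right)} = f - 3 = -3 + f$)
$C{\left(t,N \right)} = -128$ ($C{\left(t,N \right)} = 6 \left(4 - \left(-8 + \frac{\left(-10\right)^{2}}{3}\right)\right) = 6 \left(4 - \left(-8 + \frac{1}{3} \cdot 100\right)\right) = 6 \left(4 - \left(-8 + \frac{100}{3}\right)\right) = 6 \left(4 - \frac{76}{3}\right) = 6 \left(- \frac{64}{3}\right) = -128$)
$\frac{1}{-158} + 80 C{\left(-2,q{\left(-2 \right)} \right)} = \frac{1}{-158} + 80 \left(-128\right) = - \frac{1}{158} - 10240 = - \frac{1617921}{158}$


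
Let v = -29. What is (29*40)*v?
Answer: -33640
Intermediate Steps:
(29*40)*v = (29*40)*(-29) = 1160*(-29) = -33640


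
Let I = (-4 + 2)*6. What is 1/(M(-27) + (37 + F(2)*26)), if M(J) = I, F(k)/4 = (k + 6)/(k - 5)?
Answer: -3/757 ≈ -0.0039630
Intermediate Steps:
F(k) = 4*(6 + k)/(-5 + k) (F(k) = 4*((k + 6)/(k - 5)) = 4*((6 + k)/(-5 + k)) = 4*(6 + k)/(-5 + k))
I = -12 (I = -2*6 = -12)
M(J) = -12
1/(M(-27) + (37 + F(2)*26)) = 1/(-12 + (37 + (4*(6 + 2)/(-5 + 2))*26)) = 1/(-12 + (37 + (4*8/(-3))*26)) = 1/(-12 + (37 + (4*(-⅓)*8)*26)) = 1/(-12 + (37 - 32/3*26)) = 1/(-12 + (37 - 832/3)) = 1/(-12 - 721/3) = 1/(-757/3) = -3/757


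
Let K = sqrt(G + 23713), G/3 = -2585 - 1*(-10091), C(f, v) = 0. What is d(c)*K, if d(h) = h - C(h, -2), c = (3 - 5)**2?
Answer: 4*sqrt(46231) ≈ 860.06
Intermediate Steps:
c = 4 (c = (-2)**2 = 4)
G = 22518 (G = 3*(-2585 - 1*(-10091)) = 3*(-2585 + 10091) = 3*7506 = 22518)
d(h) = h (d(h) = h - 1*0 = h + 0 = h)
K = sqrt(46231) (K = sqrt(22518 + 23713) = sqrt(46231) ≈ 215.01)
d(c)*K = 4*sqrt(46231)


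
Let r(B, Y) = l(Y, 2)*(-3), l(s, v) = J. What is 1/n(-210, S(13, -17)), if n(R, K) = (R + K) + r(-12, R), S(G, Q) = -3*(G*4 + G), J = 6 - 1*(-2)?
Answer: -1/429 ≈ -0.0023310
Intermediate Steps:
J = 8 (J = 6 + 2 = 8)
l(s, v) = 8
S(G, Q) = -15*G (S(G, Q) = -3*(4*G + G) = -15*G)
r(B, Y) = -24 (r(B, Y) = 8*(-3) = -24)
n(R, K) = -24 + K + R (n(R, K) = (R + K) - 24 = (K + R) - 24 = -24 + K + R)
1/n(-210, S(13, -17)) = 1/(-24 - 15*13 - 210) = 1/(-24 - 195 - 210) = 1/(-429) = -1/429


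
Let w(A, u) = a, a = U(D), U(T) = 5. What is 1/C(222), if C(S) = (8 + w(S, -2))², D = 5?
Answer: 1/169 ≈ 0.0059172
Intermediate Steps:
a = 5
w(A, u) = 5
C(S) = 169 (C(S) = (8 + 5)² = 13² = 169)
1/C(222) = 1/169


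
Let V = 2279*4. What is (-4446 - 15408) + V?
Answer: -10738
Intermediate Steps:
V = 9116
(-4446 - 15408) + V = (-4446 - 15408) + 9116 = -19854 + 9116 = -10738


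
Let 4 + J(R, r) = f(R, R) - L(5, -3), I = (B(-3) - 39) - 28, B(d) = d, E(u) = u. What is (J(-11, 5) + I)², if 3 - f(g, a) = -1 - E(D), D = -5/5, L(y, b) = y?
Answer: 5776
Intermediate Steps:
D = -1 (D = -5*⅕ = -1)
f(g, a) = 3 (f(g, a) = 3 - (-1 - 1*(-1)) = 3 - (-1 + 1) = 3 - 1*0 = 3 + 0 = 3)
I = -70 (I = (-3 - 39) - 28 = -42 - 28 = -70)
J(R, r) = -6 (J(R, r) = -4 + (3 - 1*5) = -4 + (3 - 5) = -4 - 2 = -6)
(J(-11, 5) + I)² = (-6 - 70)² = (-76)² = 5776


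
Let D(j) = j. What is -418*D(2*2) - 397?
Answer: -2069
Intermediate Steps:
-418*D(2*2) - 397 = -836*2 - 397 = -418*4 - 397 = -1672 - 397 = -2069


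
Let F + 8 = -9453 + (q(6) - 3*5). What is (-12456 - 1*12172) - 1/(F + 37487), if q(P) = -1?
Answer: -689830281/28010 ≈ -24628.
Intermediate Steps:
F = -9477 (F = -8 + (-9453 + (-1 - 3*5)) = -8 + (-9453 + (-1 - 15)) = -8 + (-9453 - 16) = -8 - 9469 = -9477)
(-12456 - 1*12172) - 1/(F + 37487) = (-12456 - 1*12172) - 1/(-9477 + 37487) = (-12456 - 12172) - 1/28010 = -24628 - 1*1/28010 = -24628 - 1/28010 = -689830281/28010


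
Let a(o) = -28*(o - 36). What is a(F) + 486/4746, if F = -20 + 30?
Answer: 575929/791 ≈ 728.10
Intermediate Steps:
F = 10
a(o) = 1008 - 28*o (a(o) = -28*(-36 + o) = 1008 - 28*o)
a(F) + 486/4746 = (1008 - 28*10) + 486/4746 = (1008 - 280) + 486*(1/4746) = 728 + 81/791 = 575929/791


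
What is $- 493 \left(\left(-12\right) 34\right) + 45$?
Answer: $201189$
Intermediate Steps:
$- 493 \left(\left(-12\right) 34\right) + 45 = \left(-493\right) \left(-408\right) + 45 = 201144 + 45 = 201189$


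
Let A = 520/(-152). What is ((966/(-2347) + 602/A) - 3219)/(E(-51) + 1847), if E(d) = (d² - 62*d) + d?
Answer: -517982321/1153163245 ≈ -0.44918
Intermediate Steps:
A = -65/19 (A = 520*(-1/152) = -65/19 ≈ -3.4211)
E(d) = d² - 61*d
((966/(-2347) + 602/A) - 3219)/(E(-51) + 1847) = ((966/(-2347) + 602/(-65/19)) - 3219)/(-51*(-61 - 51) + 1847) = ((966*(-1/2347) + 602*(-19/65)) - 3219)/(-51*(-112) + 1847) = ((-966/2347 - 11438/65) - 3219)/(5712 + 1847) = (-26907776/152555 - 3219)/7559 = -517982321/152555*1/7559 = -517982321/1153163245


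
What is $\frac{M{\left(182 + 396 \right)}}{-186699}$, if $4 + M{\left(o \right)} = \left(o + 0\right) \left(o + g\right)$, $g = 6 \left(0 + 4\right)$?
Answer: $- \frac{115984}{62233} \approx -1.8637$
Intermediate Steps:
$g = 24$ ($g = 6 \cdot 4 = 24$)
$M{\left(o \right)} = -4 + o \left(24 + o\right)$ ($M{\left(o \right)} = -4 + \left(o + 0\right) \left(o + 24\right) = -4 + o \left(24 + o\right)$)
$\frac{M{\left(182 + 396 \right)}}{-186699} = \frac{-4 + \left(182 + 396\right)^{2} + 24 \left(182 + 396\right)}{-186699} = \left(-4 + 578^{2} + 24 \cdot 578\right) \left(- \frac{1}{186699}\right) = \left(-4 + 334084 + 13872\right) \left(- \frac{1}{186699}\right) = 347952 \left(- \frac{1}{186699}\right) = - \frac{115984}{62233}$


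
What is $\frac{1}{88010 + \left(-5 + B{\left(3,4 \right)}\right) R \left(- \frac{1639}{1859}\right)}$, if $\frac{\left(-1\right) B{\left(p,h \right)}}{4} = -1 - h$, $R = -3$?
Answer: $\frac{169}{14880395} \approx 1.1357 \cdot 10^{-5}$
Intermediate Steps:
$B{\left(p,h \right)} = 4 + 4 h$ ($B{\left(p,h \right)} = - 4 \left(-1 - h\right) = 4 + 4 h$)
$\frac{1}{88010 + \left(-5 + B{\left(3,4 \right)}\right) R \left(- \frac{1639}{1859}\right)} = \frac{1}{88010 + \left(-5 + \left(4 + 4 \cdot 4\right)\right) \left(-3\right) \left(- \frac{1639}{1859}\right)} = \frac{1}{88010 + \left(-5 + \left(4 + 16\right)\right) \left(-3\right) \left(\left(-1639\right) \frac{1}{1859}\right)} = \frac{1}{88010 + \left(-5 + 20\right) \left(-3\right) \left(- \frac{149}{169}\right)} = \frac{1}{88010 + 15 \left(-3\right) \left(- \frac{149}{169}\right)} = \frac{1}{88010 - - \frac{6705}{169}} = \frac{1}{88010 + \frac{6705}{169}} = \frac{1}{\frac{14880395}{169}} = \frac{169}{14880395}$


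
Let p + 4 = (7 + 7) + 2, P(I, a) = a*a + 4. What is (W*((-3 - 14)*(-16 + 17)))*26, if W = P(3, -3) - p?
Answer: -442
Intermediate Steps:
P(I, a) = 4 + a**2 (P(I, a) = a**2 + 4 = 4 + a**2)
p = 12 (p = -4 + ((7 + 7) + 2) = -4 + (14 + 2) = -4 + 16 = 12)
W = 1 (W = (4 + (-3)**2) - 1*12 = (4 + 9) - 12 = 13 - 12 = 1)
(W*((-3 - 14)*(-16 + 17)))*26 = (1*((-3 - 14)*(-16 + 17)))*26 = (1*(-17*1))*26 = (1*(-17))*26 = -17*26 = -442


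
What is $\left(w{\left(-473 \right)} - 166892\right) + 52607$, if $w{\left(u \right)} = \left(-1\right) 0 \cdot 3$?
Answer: $-114285$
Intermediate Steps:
$w{\left(u \right)} = 0$ ($w{\left(u \right)} = 0 \cdot 3 = 0$)
$\left(w{\left(-473 \right)} - 166892\right) + 52607 = \left(0 - 166892\right) + 52607 = -166892 + 52607 = -114285$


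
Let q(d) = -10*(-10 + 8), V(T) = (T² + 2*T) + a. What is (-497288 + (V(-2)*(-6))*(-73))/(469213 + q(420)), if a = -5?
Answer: -499478/469233 ≈ -1.0645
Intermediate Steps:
V(T) = -5 + T² + 2*T (V(T) = (T² + 2*T) - 5 = -5 + T² + 2*T)
q(d) = 20 (q(d) = -10*(-2) = 20)
(-497288 + (V(-2)*(-6))*(-73))/(469213 + q(420)) = (-497288 + ((-5 + (-2)² + 2*(-2))*(-6))*(-73))/(469213 + 20) = (-497288 + ((-5 + 4 - 4)*(-6))*(-73))/469233 = (-497288 - 5*(-6)*(-73))*(1/469233) = (-497288 + 30*(-73))*(1/469233) = (-497288 - 2190)*(1/469233) = -499478*1/469233 = -499478/469233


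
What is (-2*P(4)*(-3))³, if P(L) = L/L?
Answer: 216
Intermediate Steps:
P(L) = 1
(-2*P(4)*(-3))³ = (-2*1*(-3))³ = (-2*(-3))³ = 6³ = 216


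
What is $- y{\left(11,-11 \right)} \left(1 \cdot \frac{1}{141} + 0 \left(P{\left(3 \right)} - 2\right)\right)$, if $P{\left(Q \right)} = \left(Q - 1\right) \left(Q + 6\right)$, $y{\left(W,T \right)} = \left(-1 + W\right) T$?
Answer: $\frac{110}{141} \approx 0.78014$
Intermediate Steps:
$y{\left(W,T \right)} = T \left(-1 + W\right)$
$P{\left(Q \right)} = \left(-1 + Q\right) \left(6 + Q\right)$
$- y{\left(11,-11 \right)} \left(1 \cdot \frac{1}{141} + 0 \left(P{\left(3 \right)} - 2\right)\right) = - \left(-11\right) \left(-1 + 11\right) \left(1 \cdot \frac{1}{141} + 0 \left(\left(-6 + 3^{2} + 5 \cdot 3\right) - 2\right)\right) = - \left(-11\right) 10 \left(1 \cdot \frac{1}{141} + 0 \left(\left(-6 + 9 + 15\right) - 2\right)\right) = \left(-1\right) \left(-110\right) \left(\frac{1}{141} + 0 \left(18 - 2\right)\right) = 110 \left(\frac{1}{141} + 0 \cdot 16\right) = 110 \left(\frac{1}{141} + 0\right) = 110 \cdot \frac{1}{141} = \frac{110}{141}$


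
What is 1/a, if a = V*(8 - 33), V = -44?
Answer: 1/1100 ≈ 0.00090909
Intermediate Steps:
a = 1100 (a = -44*(8 - 33) = -44*(-25) = 1100)
1/a = 1/1100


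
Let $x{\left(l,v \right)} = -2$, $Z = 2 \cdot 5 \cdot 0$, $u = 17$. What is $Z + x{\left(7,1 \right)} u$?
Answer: $-34$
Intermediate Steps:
$Z = 0$ ($Z = 10 \cdot 0 = 0$)
$Z + x{\left(7,1 \right)} u = 0 - 34 = -34$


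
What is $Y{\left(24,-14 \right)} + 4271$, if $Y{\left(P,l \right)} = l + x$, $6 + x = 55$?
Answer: $4306$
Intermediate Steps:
$x = 49$ ($x = -6 + 55 = 49$)
$Y{\left(P,l \right)} = 49 + l$ ($Y{\left(P,l \right)} = l + 49 = 49 + l$)
$Y{\left(24,-14 \right)} + 4271 = \left(49 - 14\right) + 4271 = 35 + 4271 = 4306$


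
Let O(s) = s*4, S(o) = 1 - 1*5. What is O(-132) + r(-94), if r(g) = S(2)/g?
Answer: -24814/47 ≈ -527.96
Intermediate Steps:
S(o) = -4 (S(o) = 1 - 5 = -4)
O(s) = 4*s
r(g) = -4/g
O(-132) + r(-94) = 4*(-132) - 4/(-94) = -528 - 4*(-1/94) = -528 + 2/47 = -24814/47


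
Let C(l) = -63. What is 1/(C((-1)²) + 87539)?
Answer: 1/87476 ≈ 1.1432e-5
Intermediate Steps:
1/(C((-1)²) + 87539) = 1/(-63 + 87539) = 1/87476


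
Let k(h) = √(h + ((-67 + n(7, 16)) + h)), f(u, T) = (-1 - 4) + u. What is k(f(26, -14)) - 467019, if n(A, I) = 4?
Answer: -467019 + I*√21 ≈ -4.6702e+5 + 4.5826*I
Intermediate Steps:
f(u, T) = -5 + u
k(h) = √(-63 + 2*h) (k(h) = √(h + ((-67 + 4) + h)) = √(h + (-63 + h)) = √(-63 + 2*h))
k(f(26, -14)) - 467019 = √(-63 + 2*(-5 + 26)) - 467019 = √(-63 + 2*21) - 467019 = √(-63 + 42) - 467019 = √(-21) - 467019 = I*√21 - 467019 = -467019 + I*√21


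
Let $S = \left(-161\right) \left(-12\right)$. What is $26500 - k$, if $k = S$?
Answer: $24568$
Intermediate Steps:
$S = 1932$
$k = 1932$
$26500 - k = 26500 - 1932 = 24568$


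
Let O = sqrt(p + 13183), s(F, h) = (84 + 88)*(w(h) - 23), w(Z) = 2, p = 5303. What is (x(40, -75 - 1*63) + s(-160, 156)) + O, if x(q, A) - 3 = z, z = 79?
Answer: -3530 + 3*sqrt(2054) ≈ -3394.0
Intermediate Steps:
s(F, h) = -3612 (s(F, h) = (84 + 88)*(2 - 23) = 172*(-21) = -3612)
x(q, A) = 82 (x(q, A) = 3 + 79 = 82)
O = 3*sqrt(2054) (O = sqrt(5303 + 13183) = sqrt(18486) = 3*sqrt(2054) ≈ 135.96)
(x(40, -75 - 1*63) + s(-160, 156)) + O = (82 - 3612) + 3*sqrt(2054) = -3530 + 3*sqrt(2054)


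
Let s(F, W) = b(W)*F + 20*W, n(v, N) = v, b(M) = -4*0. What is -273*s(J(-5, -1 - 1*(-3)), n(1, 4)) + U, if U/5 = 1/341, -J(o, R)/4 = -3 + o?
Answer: -1861855/341 ≈ -5460.0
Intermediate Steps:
J(o, R) = 12 - 4*o (J(o, R) = -4*(-3 + o) = 12 - 4*o)
b(M) = 0
s(F, W) = 20*W (s(F, W) = 0*F + 20*W = 0 + 20*W = 20*W)
U = 5/341 ≈ 0.014663
-273*s(J(-5, -1 - 1*(-3)), n(1, 4)) + U = -5460 + 5/341 = -1861855/341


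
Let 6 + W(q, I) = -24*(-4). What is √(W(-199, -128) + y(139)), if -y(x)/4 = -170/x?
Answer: √1833410/139 ≈ 9.7413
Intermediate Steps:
W(q, I) = 90 (W(q, I) = -6 - 24*(-4) = -6 + 96 = 90)
y(x) = 680/x (y(x) = -(-680)/x = 680/x)
√(W(-199, -128) + y(139)) = √(90 + 680/139) = √(13190/139) = √1833410/139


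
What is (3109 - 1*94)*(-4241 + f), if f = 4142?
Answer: -298485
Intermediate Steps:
(3109 - 1*94)*(-4241 + f) = (3109 - 1*94)*(-4241 + 4142) = (3109 - 94)*(-99) = 3015*(-99) = -298485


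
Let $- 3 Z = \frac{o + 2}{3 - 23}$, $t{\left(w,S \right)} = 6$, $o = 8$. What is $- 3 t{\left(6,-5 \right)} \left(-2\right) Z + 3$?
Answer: $9$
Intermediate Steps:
$Z = \frac{1}{6}$ ($Z = - \frac{\left(8 + 2\right) \frac{1}{3 - 23}}{3} = - \frac{10 \frac{1}{-20}}{3} = - \frac{10 \left(- \frac{1}{20}\right)}{3} = \left(- \frac{1}{3}\right) \left(- \frac{1}{2}\right) = \frac{1}{6} \approx 0.16667$)
$- 3 t{\left(6,-5 \right)} \left(-2\right) Z + 3 = \left(-3\right) 6 \left(-2\right) \frac{1}{6} + 3 = \left(-18\right) \left(-2\right) \frac{1}{6} + 3 = 36 \cdot \frac{1}{6} + 3 = 6 + 3 = 9$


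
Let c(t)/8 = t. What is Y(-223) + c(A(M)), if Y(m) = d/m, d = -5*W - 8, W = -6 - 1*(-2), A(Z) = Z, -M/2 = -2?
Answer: 7124/223 ≈ 31.946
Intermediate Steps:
M = 4 (M = -2*(-2) = 4)
c(t) = 8*t
W = -4 (W = -6 + 2 = -4)
d = 12 (d = -5*(-4) - 8 = 20 - 8 = 12)
Y(m) = 12/m
Y(-223) + c(A(M)) = 12/(-223) + 8*4 = 12*(-1/223) + 32 = -12/223 + 32 = 7124/223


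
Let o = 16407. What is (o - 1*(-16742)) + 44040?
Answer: 77189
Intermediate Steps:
(o - 1*(-16742)) + 44040 = (16407 - 1*(-16742)) + 44040 = (16407 + 16742) + 44040 = 33149 + 44040 = 77189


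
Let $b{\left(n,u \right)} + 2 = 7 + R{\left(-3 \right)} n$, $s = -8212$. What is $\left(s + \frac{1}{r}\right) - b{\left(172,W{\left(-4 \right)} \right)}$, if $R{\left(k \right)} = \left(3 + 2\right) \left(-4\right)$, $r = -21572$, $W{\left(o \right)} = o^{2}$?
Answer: $- \frac{103049445}{21572} \approx -4777.0$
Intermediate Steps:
$R{\left(k \right)} = -20$ ($R{\left(k \right)} = 5 \left(-4\right) = -20$)
$b{\left(n,u \right)} = 5 - 20 n$ ($b{\left(n,u \right)} = -2 - \left(-7 + 20 n\right) = 5 - 20 n$)
$\left(s + \frac{1}{r}\right) - b{\left(172,W{\left(-4 \right)} \right)} = \left(-8212 + \frac{1}{-21572}\right) - \left(5 - 3440\right) = \left(-8212 - \frac{1}{21572}\right) - \left(5 - 3440\right) = - \frac{177149265}{21572} - -3435 = - \frac{177149265}{21572} + 3435 = - \frac{103049445}{21572}$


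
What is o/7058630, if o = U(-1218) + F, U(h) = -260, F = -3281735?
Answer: -656399/1411726 ≈ -0.46496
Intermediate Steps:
o = -3281995 (o = -260 - 3281735 = -3281995)
o/7058630 = -3281995/7058630 = -3281995*1/7058630 = -656399/1411726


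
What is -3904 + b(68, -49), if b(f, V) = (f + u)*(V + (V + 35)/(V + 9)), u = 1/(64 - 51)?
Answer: -375229/52 ≈ -7215.9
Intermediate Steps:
u = 1/13 ≈ 0.076923
b(f, V) = (1/13 + f)*(V + (35 + V)/(9 + V)) (b(f, V) = (f + 1/13)*(V + (V + 35)/(V + 9)) = (1/13 + f)*(V + (35 + V)/(9 + V)))
-3904 + b(68, -49) = -3904 + (35 + (-49)² + 10*(-49) + 455*68 + 13*68*(-49)² + 130*(-49)*68)/(13*(9 - 49)) = -3904 + (1/13)*(35 + 2401 - 490 + 30940 + 13*68*2401 - 433160)/(-40) = -3904 + (1/13)*(-1/40)*(35 + 2401 - 490 + 30940 + 2122484 - 433160) = -3904 + (1/13)*(-1/40)*1722210 = -3904 - 172221/52 = -375229/52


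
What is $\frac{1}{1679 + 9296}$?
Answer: $\frac{1}{10975} \approx 9.1116 \cdot 10^{-5}$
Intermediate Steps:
$\frac{1}{1679 + 9296} = \frac{1}{10975}$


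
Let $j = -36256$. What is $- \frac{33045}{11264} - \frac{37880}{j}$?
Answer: $- \frac{199225}{105472} \approx -1.8889$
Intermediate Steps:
$- \frac{33045}{11264} - \frac{37880}{j} = - \frac{33045}{11264} - \frac{37880}{-36256} = \left(-33045\right) \frac{1}{11264} - - \frac{4735}{4532} = - \frac{33045}{11264} + \frac{4735}{4532} = - \frac{199225}{105472}$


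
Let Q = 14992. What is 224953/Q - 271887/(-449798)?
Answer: 52629769699/3371685808 ≈ 15.609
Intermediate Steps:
224953/Q - 271887/(-449798) = 224953/14992 - 271887/(-449798) = 224953*(1/14992) - 271887*(-1/449798) = 224953/14992 + 271887/449798 = 52629769699/3371685808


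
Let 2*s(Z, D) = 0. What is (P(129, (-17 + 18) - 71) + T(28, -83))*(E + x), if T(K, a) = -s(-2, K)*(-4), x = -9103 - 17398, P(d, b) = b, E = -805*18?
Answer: 2869370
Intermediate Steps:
s(Z, D) = 0 (s(Z, D) = (1/2)*0 = 0)
E = -14490
x = -26501
T(K, a) = 0 (T(K, a) = -1*0*(-4) = 0*(-4) = 0)
(P(129, (-17 + 18) - 71) + T(28, -83))*(E + x) = (((-17 + 18) - 71) + 0)*(-14490 - 26501) = ((1 - 71) + 0)*(-40991) = (-70 + 0)*(-40991) = -70*(-40991) = 2869370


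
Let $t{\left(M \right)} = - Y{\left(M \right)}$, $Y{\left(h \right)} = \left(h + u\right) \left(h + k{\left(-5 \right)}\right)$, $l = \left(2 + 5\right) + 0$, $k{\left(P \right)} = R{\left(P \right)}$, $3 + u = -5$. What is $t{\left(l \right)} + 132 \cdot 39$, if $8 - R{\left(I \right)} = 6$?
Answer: $5157$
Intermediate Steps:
$R{\left(I \right)} = 2$ ($R{\left(I \right)} = 8 - 6 = 2$)
$u = -8$ ($u = -3 - 5 = -8$)
$k{\left(P \right)} = 2$
$l = 7$ ($l = 7 + 0 = 7$)
$Y{\left(h \right)} = \left(-8 + h\right) \left(2 + h\right)$ ($Y{\left(h \right)} = \left(h - 8\right) \left(h + 2\right) = \left(-8 + h\right) \left(2 + h\right)$)
$t{\left(M \right)} = 16 - M^{2} + 6 M$ ($t{\left(M \right)} = - (-16 + M^{2} - 6 M) = 16 - M^{2} + 6 M$)
$t{\left(l \right)} + 132 \cdot 39 = \left(16 - 7^{2} + 6 \cdot 7\right) + 132 \cdot 39 = \left(16 - 49 + 42\right) + 5148 = 9 + 5148 = 5157$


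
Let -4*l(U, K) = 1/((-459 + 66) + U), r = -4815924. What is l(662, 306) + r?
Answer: -5181934225/1076 ≈ -4.8159e+6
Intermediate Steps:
l(U, K) = -1/(4*(-393 + U)) (l(U, K) = -1/(4*((-459 + 66) + U)) = -1/(4*(-393 + U)))
l(662, 306) + r = -1/(-1572 + 4*662) - 4815924 = -1/(-1572 + 2648) - 4815924 = -1/1076 - 4815924 = -5181934225/1076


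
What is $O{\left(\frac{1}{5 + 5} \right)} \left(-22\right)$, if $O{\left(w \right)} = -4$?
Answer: $88$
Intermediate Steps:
$O{\left(\frac{1}{5 + 5} \right)} \left(-22\right) = \left(-4\right) \left(-22\right) = 88$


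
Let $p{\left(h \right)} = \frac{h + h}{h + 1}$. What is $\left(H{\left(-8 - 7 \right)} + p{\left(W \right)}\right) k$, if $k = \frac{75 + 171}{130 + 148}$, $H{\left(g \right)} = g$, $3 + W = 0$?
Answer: $- \frac{1476}{139} \approx -10.619$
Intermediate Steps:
$W = -3$ ($W = -3 + 0 = -3$)
$p{\left(h \right)} = \frac{2 h}{1 + h}$
$k = \frac{123}{139}$ ($k = \frac{246}{278} = 246 \cdot \frac{1}{278} = \frac{123}{139} \approx 0.88489$)
$\left(H{\left(-8 - 7 \right)} + p{\left(W \right)}\right) k = \left(\left(-8 - 7\right) + 2 \left(-3\right) \frac{1}{1 - 3}\right) \frac{123}{139} = \left(-15 + 2 \left(-3\right) \frac{1}{-2}\right) \frac{123}{139} = \left(-15 + 2 \left(-3\right) \left(- \frac{1}{2}\right)\right) \frac{123}{139} = \left(-15 + 3\right) \frac{123}{139} = \left(-12\right) \frac{123}{139} = - \frac{1476}{139}$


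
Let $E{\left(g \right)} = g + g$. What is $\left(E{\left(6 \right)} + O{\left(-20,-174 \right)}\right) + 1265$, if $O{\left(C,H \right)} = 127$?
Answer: $1404$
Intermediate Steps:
$E{\left(g \right)} = 2 g$
$\left(E{\left(6 \right)} + O{\left(-20,-174 \right)}\right) + 1265 = \left(2 \cdot 6 + 127\right) + 1265 = \left(12 + 127\right) + 1265 = 139 + 1265 = 1404$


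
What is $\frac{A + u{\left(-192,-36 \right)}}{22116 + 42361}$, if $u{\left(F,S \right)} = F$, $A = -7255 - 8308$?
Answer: $- \frac{15755}{64477} \approx -0.24435$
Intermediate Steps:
$A = -15563$
$\frac{A + u{\left(-192,-36 \right)}}{22116 + 42361} = \frac{-15563 - 192}{22116 + 42361} = - \frac{15755}{64477}$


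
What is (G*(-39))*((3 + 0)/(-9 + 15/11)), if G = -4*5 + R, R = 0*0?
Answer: -2145/7 ≈ -306.43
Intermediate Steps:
R = 0
G = -20 (G = -4*5 + 0 = -20 + 0 = -20)
(G*(-39))*((3 + 0)/(-9 + 15/11)) = (-20*(-39))*((3 + 0)/(-9 + 15/11)) = 780*(3/(-9 + 15*(1/11))) = 780*(3/(-9 + 15/11)) = 780*(3/(-84/11)) = 780*(3*(-11/84)) = 780*(-11/28) = -2145/7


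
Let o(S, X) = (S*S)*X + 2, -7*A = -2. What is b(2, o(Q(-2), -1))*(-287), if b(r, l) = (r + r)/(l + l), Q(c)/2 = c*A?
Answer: -14063/17 ≈ -827.24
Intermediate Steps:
A = 2/7 (A = -⅐*(-2) = 2/7 ≈ 0.28571)
Q(c) = 4*c/7 (Q(c) = 2*(c*(2/7)) = 2*(2*c/7) = 4*c/7)
o(S, X) = 2 + X*S² (o(S, X) = S²*X + 2 = X*S² + 2 = 2 + X*S²)
b(r, l) = r/l (b(r, l) = (2*r)/((2*l)) = (2*r)*(1/(2*l)) = r/l)
b(2, o(Q(-2), -1))*(-287) = (2/(2 - ((4/7)*(-2))²))*(-287) = (2/(2 - (-8/7)²))*(-287) = (2/(2 - 1*64/49))*(-287) = (2/(2 - 64/49))*(-287) = (2/(34/49))*(-287) = (2*(49/34))*(-287) = (49/17)*(-287) = -14063/17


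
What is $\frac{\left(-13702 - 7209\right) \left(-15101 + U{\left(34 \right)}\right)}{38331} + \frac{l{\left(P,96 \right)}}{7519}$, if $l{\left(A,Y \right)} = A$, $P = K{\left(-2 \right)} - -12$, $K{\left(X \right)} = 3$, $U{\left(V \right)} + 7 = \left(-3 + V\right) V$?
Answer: $\frac{2209708310651}{288210789} \approx 7667.0$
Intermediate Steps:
$U{\left(V \right)} = -7 + V \left(-3 + V\right)$ ($U{\left(V \right)} = -7 + \left(-3 + V\right) V = -7 + V \left(-3 + V\right)$)
$P = 15$ ($P = 3 - -12 = 3 + 12 = 15$)
$\frac{\left(-13702 - 7209\right) \left(-15101 + U{\left(34 \right)}\right)}{38331} + \frac{l{\left(P,96 \right)}}{7519} = \frac{\left(-13702 - 7209\right) \left(-15101 - \left(109 - 1156\right)\right)}{38331} + \frac{15}{7519} = - 20911 \left(-15101 - -1047\right) \frac{1}{38331} + 15 \cdot \frac{1}{7519} = - 20911 \left(-15101 + 1047\right) \frac{1}{38331} + \frac{15}{7519} = \left(-20911\right) \left(-14054\right) \frac{1}{38331} + \frac{15}{7519} = 293883194 \cdot \frac{1}{38331} + \frac{15}{7519} = \frac{293883194}{38331} + \frac{15}{7519} = \frac{2209708310651}{288210789}$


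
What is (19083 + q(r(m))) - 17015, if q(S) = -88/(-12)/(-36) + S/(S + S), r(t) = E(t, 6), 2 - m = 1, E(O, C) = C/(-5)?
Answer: 55844/27 ≈ 2068.3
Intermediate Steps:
E(O, C) = -C/5 (E(O, C) = C*(-1/5) = -C/5)
m = 1 (m = 2 - 1*1 = 2 - 1 = 1)
r(t) = -6/5 (r(t) = -1/5*6 = -6/5)
q(S) = 8/27 (q(S) = -88*(-1/12)*(-1/36) + S/((2*S)) = (22/3)*(-1/36) + S*(1/(2*S)) = -11/54 + 1/2 = 8/27)
(19083 + q(r(m))) - 17015 = (19083 + 8/27) - 17015 = 515249/27 - 17015 = 55844/27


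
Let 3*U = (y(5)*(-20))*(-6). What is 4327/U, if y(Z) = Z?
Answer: 4327/200 ≈ 21.635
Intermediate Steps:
U = 200 (U = ((5*(-20))*(-6))/3 = (-100*(-6))/3 = (1/3)*600 = 200)
4327/U = 4327/200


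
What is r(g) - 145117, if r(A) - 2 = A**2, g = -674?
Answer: 309161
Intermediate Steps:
r(A) = 2 + A**2
r(g) - 145117 = (2 + (-674)**2) - 145117 = (2 + 454276) - 145117 = 454278 - 145117 = 309161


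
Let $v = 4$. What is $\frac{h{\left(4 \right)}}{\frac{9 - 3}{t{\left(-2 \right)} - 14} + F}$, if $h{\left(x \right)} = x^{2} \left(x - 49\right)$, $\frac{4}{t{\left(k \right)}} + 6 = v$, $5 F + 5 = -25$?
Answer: $\frac{1920}{17} \approx 112.94$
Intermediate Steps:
$F = -6$ ($F = -1 + \frac{1}{5} \left(-25\right) = -1 - 5 = -6$)
$t{\left(k \right)} = -2$ ($t{\left(k \right)} = \frac{4}{-6 + 4} = \frac{4}{-2} = 4 \left(- \frac{1}{2}\right) = -2$)
$h{\left(x \right)} = x^{2} \left(-49 + x\right)$
$\frac{h{\left(4 \right)}}{\frac{9 - 3}{t{\left(-2 \right)} - 14} + F} = \frac{4^{2} \left(-49 + 4\right)}{\frac{9 - 3}{-2 - 14} - 6} = \frac{16 \left(-45\right)}{\frac{6}{-16} - 6} = \frac{1}{6 \left(- \frac{1}{16}\right) - 6} \left(-720\right) = \frac{1}{- \frac{3}{8} - 6} \left(-720\right) = \frac{1}{- \frac{51}{8}} \left(-720\right) = \left(- \frac{8}{51}\right) \left(-720\right) = \frac{1920}{17}$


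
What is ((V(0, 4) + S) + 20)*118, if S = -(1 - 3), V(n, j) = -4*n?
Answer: 2596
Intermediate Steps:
S = 2 (S = -1*(-2) = 2)
((V(0, 4) + S) + 20)*118 = ((-4*0 + 2) + 20)*118 = ((0 + 2) + 20)*118 = (2 + 20)*118 = 22*118 = 2596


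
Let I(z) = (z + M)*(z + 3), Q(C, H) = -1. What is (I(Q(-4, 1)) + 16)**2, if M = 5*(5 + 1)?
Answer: 5476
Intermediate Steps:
M = 30 (M = 5*6 = 30)
I(z) = (3 + z)*(30 + z) (I(z) = (z + 30)*(z + 3) = (30 + z)*(3 + z) = (3 + z)*(30 + z))
(I(Q(-4, 1)) + 16)**2 = ((90 + (-1)**2 + 33*(-1)) + 16)**2 = ((90 + 1 - 33) + 16)**2 = (58 + 16)**2 = 74**2 = 5476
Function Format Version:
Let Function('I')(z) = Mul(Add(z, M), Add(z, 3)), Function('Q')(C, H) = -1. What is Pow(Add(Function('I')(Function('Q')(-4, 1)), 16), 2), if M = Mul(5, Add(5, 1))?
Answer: 5476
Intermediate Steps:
M = 30 (M = Mul(5, 6) = 30)
Function('I')(z) = Mul(Add(3, z), Add(30, z)) (Function('I')(z) = Mul(Add(z, 30), Add(z, 3)) = Mul(Add(30, z), Add(3, z)) = Mul(Add(3, z), Add(30, z)))
Pow(Add(Function('I')(Function('Q')(-4, 1)), 16), 2) = Pow(Add(Add(90, Pow(-1, 2), Mul(33, -1)), 16), 2) = Pow(Add(Add(90, 1, -33), 16), 2) = Pow(Add(58, 16), 2) = Pow(74, 2) = 5476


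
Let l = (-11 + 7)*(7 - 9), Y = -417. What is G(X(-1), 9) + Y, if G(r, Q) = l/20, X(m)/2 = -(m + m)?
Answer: -2083/5 ≈ -416.60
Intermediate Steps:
X(m) = -4*m (X(m) = 2*(-(m + m)) = 2*(-2*m) = -4*m)
l = 8 (l = -4*(-2) = 8)
G(r, Q) = ⅖ (G(r, Q) = 8/20 = 8*(1/20) = ⅖)
G(X(-1), 9) + Y = ⅖ - 417 = -2083/5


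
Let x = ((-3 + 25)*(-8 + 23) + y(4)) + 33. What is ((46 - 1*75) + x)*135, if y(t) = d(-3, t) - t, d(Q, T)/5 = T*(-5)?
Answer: 31050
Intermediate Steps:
d(Q, T) = -25*T (d(Q, T) = 5*(T*(-5)) = 5*(-5*T) = -25*T)
y(t) = -26*t (y(t) = -25*t - t = -26*t)
x = 259 (x = ((-3 + 25)*(-8 + 23) - 26*4) + 33 = (22*15 - 104) + 33 = (330 - 104) + 33 = 226 + 33 = 259)
((46 - 1*75) + x)*135 = ((46 - 1*75) + 259)*135 = ((46 - 75) + 259)*135 = (-29 + 259)*135 = 230*135 = 31050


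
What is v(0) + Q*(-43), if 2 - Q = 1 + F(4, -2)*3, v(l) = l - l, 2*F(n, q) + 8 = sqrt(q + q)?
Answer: -559 + 129*I ≈ -559.0 + 129.0*I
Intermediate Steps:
F(n, q) = -4 + sqrt(2)*sqrt(q)/2 (F(n, q) = -4 + sqrt(q + q)/2 = -4 + sqrt(2*q)/2 = -4 + (sqrt(2)*sqrt(q))/2 = -4 + sqrt(2)*sqrt(q)/2)
v(l) = 0
Q = 13 - 3*I (Q = 2 - (1 + (-4 + sqrt(2)*sqrt(-2)/2)*3) = 2 - (1 + (-4 + sqrt(2)*(I*sqrt(2))/2)*3) = 2 - (1 + (-4 + I)*3) = 2 - (1 + (-12 + 3*I)) = 2 - (-11 + 3*I) = 2 + (11 - 3*I) = 13 - 3*I ≈ 13.0 - 3.0*I)
v(0) + Q*(-43) = 0 + (13 - 3*I)*(-43) = 0 + (-559 + 129*I) = -559 + 129*I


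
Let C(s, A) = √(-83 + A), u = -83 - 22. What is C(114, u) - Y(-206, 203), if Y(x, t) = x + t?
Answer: 3 + 2*I*√47 ≈ 3.0 + 13.711*I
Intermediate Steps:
u = -105
Y(x, t) = t + x
C(114, u) - Y(-206, 203) = √(-83 - 105) - (203 - 206) = √(-188) - 1*(-3) = 2*I*√47 + 3 = 3 + 2*I*√47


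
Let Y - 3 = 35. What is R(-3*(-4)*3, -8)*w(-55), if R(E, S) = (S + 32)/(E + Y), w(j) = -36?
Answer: -432/37 ≈ -11.676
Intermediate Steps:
Y = 38 (Y = 3 + 35 = 38)
R(E, S) = (32 + S)/(38 + E) (R(E, S) = (S + 32)/(E + 38) = (32 + S)/(38 + E))
R(-3*(-4)*3, -8)*w(-55) = ((32 - 8)/(38 - 3*(-4)*3))*(-36) = (24/(38 + 12*3))*(-36) = (24/(38 + 36))*(-36) = (24/74)*(-36) = ((1/74)*24)*(-36) = (12/37)*(-36) = -432/37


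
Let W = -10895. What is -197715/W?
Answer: 39543/2179 ≈ 18.147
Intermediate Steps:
-197715/W = -197715/(-10895) = -197715*(-1)/10895 = -35*(-5649/10895) = 39543/2179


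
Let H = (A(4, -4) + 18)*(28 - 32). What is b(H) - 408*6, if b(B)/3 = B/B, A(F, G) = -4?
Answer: -2445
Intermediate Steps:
H = -56 (H = (-4 + 18)*(28 - 32) = 14*(-4) = -56)
b(B) = 3 (b(B) = 3*(B/B) = 3*1 = 3)
b(H) - 408*6 = 3 - 408*6 = 3 - 2448 = -2445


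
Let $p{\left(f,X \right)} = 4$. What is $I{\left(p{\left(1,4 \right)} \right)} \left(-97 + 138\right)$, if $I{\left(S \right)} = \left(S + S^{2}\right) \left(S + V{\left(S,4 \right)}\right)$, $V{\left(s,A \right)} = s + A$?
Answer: $9840$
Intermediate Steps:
$V{\left(s,A \right)} = A + s$
$I{\left(S \right)} = \left(4 + 2 S\right) \left(S + S^{2}\right)$ ($I{\left(S \right)} = \left(S + S^{2}\right) \left(S + \left(4 + S\right)\right) = \left(S + S^{2}\right) \left(4 + 2 S\right) = \left(4 + 2 S\right) \left(S + S^{2}\right)$)
$I{\left(p{\left(1,4 \right)} \right)} \left(-97 + 138\right) = 2 \cdot 4 \left(2 + 4^{2} + 3 \cdot 4\right) \left(-97 + 138\right) = 2 \cdot 4 \left(2 + 16 + 12\right) 41 = 2 \cdot 4 \cdot 30 \cdot 41 = 240 \cdot 41 = 9840$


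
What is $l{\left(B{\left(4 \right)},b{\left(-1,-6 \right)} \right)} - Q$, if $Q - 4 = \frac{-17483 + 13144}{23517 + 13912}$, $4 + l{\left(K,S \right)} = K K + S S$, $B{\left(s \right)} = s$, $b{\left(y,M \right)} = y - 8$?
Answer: $\frac{3335520}{37429} \approx 89.116$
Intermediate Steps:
$b{\left(y,M \right)} = -8 + y$ ($b{\left(y,M \right)} = y - 8 = -8 + y$)
$l{\left(K,S \right)} = -4 + K^{2} + S^{2}$ ($l{\left(K,S \right)} = -4 + \left(K K + S S\right) = -4 + \left(K^{2} + S^{2}\right) = -4 + K^{2} + S^{2}$)
$Q = \frac{145377}{37429}$ ($Q = 4 + \frac{-17483 + 13144}{23517 + 13912} = 4 - \frac{4339}{37429} = \frac{145377}{37429} \approx 3.8841$)
$l{\left(B{\left(4 \right)},b{\left(-1,-6 \right)} \right)} - Q = \left(-4 + 4^{2} + \left(-8 - 1\right)^{2}\right) - \frac{145377}{37429} = \left(-4 + 16 + \left(-9\right)^{2}\right) - \frac{145377}{37429} = \left(-4 + 16 + 81\right) - \frac{145377}{37429} = 93 - \frac{145377}{37429} = \frac{3335520}{37429}$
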